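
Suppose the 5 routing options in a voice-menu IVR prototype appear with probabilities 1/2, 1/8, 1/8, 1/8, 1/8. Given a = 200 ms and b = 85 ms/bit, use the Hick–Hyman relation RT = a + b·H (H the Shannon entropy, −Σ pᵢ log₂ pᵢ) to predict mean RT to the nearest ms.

370 ms

H = −Σ pᵢ log₂ pᵢ = 0.5·1 + 0.125·3 + 0.125·3 + 0.125·3 + 0.125·3 = 2.000 bits.
RT = 200 + 85 × 2.000 = 370.00 ms.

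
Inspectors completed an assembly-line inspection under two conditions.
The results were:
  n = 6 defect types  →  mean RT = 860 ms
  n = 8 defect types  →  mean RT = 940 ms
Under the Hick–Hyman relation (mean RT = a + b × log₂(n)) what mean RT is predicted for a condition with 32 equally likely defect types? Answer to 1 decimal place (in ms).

Fit slope and intercept:
  b = (940 − 860) / (log₂ 8 − log₂ 6) = 80 / (3 − 2.5850) = 192.754 ms/bit
  a = 860 − 192.754 × 2.5850 = 361.739 ms
Then RT(32) = 361.739 + 192.754 × log₂ 32 = 361.739 + 192.754 × 5 ≈ 1325.507 ms.

1325.5 ms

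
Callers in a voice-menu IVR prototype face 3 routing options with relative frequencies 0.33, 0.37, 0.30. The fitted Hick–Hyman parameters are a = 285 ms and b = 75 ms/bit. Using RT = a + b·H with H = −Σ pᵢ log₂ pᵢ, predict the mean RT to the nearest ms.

403 ms

H = 0.33·log₂(1/0.33) + 0.37·log₂(1/0.37) + 0.30·log₂(1/0.30) = 1.5796 bits.
RT = 285 + 75 × 1.5796 = 403.47 ms.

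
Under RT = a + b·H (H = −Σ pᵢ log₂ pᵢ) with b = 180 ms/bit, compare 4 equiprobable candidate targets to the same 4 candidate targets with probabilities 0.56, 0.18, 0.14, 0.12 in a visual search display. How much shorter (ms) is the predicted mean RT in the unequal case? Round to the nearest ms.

58 ms

Equiprobable entropy H₀ = log₂ 4 = 2.0000 bits.
Skewed entropy H = −Σ pᵢ log₂ pᵢ = 1.6779 bits.
ΔRT = b·(H₀ − H) = 180 × 0.3221 = 57.97 ms.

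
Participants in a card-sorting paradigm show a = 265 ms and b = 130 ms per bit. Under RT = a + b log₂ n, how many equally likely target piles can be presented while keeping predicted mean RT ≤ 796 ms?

Set 265 + 130·log₂ n ≤ 796 → log₂ n ≤ (796 − 265)/130 = 4.0846.
So n ≤ 2^4.0846 = 16.966; the largest integer n is 16.

16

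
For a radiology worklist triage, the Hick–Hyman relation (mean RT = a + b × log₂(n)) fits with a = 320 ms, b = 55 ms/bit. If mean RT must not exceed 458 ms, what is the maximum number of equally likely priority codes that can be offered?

5

55·log₂ n ≤ 458 − 320 = 138, giving log₂ n ≤ 2.5091 and n ≤ 5.693. The largest whole number is 5.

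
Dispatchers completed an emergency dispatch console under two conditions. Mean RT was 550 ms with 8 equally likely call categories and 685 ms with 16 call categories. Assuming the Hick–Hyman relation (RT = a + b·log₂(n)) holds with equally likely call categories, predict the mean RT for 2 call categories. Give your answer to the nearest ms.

280 ms

RT is linear in log₂ n, so two points fix the line:
  b = (685 − 550) / (log₂ 16 − log₂ 8) = 135 / (4 − 3) = 135 ms/bit
  a = 550 − 135 × 3 = 145 ms
Then RT(2) = 145 + 135 × log₂ 2 = 145 + 135 × 1 ≈ 280.000 ms.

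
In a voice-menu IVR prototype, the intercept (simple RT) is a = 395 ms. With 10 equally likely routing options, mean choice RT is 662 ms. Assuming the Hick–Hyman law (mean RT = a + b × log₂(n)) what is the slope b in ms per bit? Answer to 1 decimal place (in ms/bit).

80.4 ms/bit

10 alternatives carry log₂ 10 = 3.3219 bits; the choice cost is 662 − 395 = 267 ms, so b = 267/3.3219 = 80.375 ms/bit.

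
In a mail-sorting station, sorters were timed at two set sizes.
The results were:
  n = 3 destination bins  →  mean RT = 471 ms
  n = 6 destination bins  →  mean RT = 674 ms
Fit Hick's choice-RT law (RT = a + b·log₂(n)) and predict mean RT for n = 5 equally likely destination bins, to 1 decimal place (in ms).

620.6 ms

RT is linear in log₂ n, so two points fix the line:
  b = (674 − 471) / (log₂ 6 − log₂ 3) = 203 / (2.5850 − 1.5850) = 203.000 ms/bit
  a = 471 − 203.000 × 1.5850 = 149.253 ms
Then RT(5) = 149.253 + 203.000 × log₂ 5 = 149.253 + 203.000 × 2.3219 ≈ 620.604 ms.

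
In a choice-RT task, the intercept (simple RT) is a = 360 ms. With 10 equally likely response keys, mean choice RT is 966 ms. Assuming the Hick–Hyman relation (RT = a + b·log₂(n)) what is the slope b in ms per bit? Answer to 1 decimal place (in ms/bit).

182.4 ms/bit

10 alternatives carry log₂ 10 = 3.3219 bits; the choice cost is 966 − 360 = 606 ms, so b = 606/3.3219 = 182.424 ms/bit.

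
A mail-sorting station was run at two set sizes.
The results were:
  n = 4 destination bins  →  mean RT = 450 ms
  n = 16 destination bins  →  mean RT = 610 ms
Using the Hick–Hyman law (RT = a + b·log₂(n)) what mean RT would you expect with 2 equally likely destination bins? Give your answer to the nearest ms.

RT is linear in log₂ n, so two points fix the line:
  b = (610 − 450) / (log₂ 16 − log₂ 4) = 160 / (4 − 2) = 80 ms/bit
  a = 450 − 80 × 2 = 290 ms
Then RT(2) = 290 + 80 × log₂ 2 = 290 + 80 × 1 ≈ 370.000 ms.

370 ms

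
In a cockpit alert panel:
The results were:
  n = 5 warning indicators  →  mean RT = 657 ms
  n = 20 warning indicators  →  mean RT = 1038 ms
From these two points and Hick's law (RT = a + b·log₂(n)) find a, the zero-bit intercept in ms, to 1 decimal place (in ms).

214.7 ms

Slope: b = (1038 − 657) / (log₂ 20 − log₂ 5) = 381/2.0000 = 190.500 ms/bit.
Intercept: a = 657 − 190.500·log₂(5) = 214.673 ms.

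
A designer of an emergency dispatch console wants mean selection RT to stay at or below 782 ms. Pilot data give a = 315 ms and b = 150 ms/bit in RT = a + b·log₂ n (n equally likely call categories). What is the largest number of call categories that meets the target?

Information budget: (782 − 315)/150 = 3.1133 bits, so n ≤ 2^3.1133 = 8.654 → at most 8.

8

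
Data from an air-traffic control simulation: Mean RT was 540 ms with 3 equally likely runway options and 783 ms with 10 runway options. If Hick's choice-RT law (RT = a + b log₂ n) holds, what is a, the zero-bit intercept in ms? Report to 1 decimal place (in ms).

Slope: b = (783 − 540) / (log₂ 10 − log₂ 3) = 243/1.7370 = 139.899 ms/bit.
Intercept: a = 540 − 139.899·log₂(3) = 318.265 ms.

318.3 ms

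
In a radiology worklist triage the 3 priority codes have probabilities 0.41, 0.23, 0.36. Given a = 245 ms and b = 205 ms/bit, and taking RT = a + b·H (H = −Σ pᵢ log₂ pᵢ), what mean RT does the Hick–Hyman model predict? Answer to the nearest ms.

562 ms

Entropy contributions −pᵢ log₂ pᵢ: 0.5274, 0.4877, 0.5306; sum H = 1.5457 bits.
RT = a + bH = 245 + 205·1.5457 = 561.86 ms.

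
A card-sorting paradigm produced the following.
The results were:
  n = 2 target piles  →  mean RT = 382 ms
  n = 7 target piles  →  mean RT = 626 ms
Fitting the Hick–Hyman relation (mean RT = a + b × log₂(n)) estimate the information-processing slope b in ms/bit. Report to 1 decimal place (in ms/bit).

135.0 ms/bit

The slope on a log₂ axis is (626 − 382) / (2.8074 − 1) = 135.004 ms/bit.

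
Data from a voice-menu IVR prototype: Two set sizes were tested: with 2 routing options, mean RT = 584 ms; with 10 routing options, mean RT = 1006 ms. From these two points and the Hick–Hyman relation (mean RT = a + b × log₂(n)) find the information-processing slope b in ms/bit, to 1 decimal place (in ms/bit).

181.7 ms/bit

The slope on a log₂ axis is (1006 − 584) / (3.3219 − 1) = 181.746 ms/bit.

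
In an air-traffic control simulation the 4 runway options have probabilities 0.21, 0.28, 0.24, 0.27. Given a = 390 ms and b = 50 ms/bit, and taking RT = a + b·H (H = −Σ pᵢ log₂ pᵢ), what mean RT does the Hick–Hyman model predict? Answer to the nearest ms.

Entropy contributions −pᵢ log₂ pᵢ: 0.4728, 0.5142, 0.4941, 0.5100; sum H = 1.9912 bits.
RT = a + bH = 390 + 50·1.9912 = 489.56 ms.

490 ms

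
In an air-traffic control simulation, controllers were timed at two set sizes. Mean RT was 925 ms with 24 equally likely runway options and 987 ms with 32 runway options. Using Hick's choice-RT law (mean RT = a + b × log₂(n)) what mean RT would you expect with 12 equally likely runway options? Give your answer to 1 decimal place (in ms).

Fit slope and intercept:
  b = (987 − 925) / (log₂ 32 − log₂ 24) = 62 / (5 − 4.5850) = 149.384 ms/bit
  a = 925 − 149.384 × 4.5850 = 240.080 ms
Then RT(12) = 240.080 + 149.384 × log₂ 12 = 240.080 + 149.384 × 3.5850 ≈ 775.616 ms.

775.6 ms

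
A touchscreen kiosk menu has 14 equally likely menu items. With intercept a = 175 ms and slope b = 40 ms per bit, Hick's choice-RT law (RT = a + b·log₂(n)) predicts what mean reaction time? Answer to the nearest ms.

327 ms

log₂(14) = 3.8074 bits, so RT = 175 + 40 × 3.8074 ≈ 327.294 ms.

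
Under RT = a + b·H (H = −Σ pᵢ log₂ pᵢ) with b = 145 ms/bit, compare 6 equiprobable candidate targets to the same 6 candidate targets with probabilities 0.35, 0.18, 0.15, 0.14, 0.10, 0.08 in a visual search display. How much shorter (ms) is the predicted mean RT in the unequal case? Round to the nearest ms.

Equiprobable entropy H₀ = log₂ 6 = 2.5850 bits.
Skewed entropy H = −Σ pᵢ log₂ pᵢ = 2.4068 bits.
ΔRT = b·(H₀ − H) = 145 × 0.1782 = 25.84 ms.

26 ms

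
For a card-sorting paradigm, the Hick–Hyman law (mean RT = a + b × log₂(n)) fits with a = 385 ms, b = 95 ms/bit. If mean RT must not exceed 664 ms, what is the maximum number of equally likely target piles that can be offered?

7

95·log₂ n ≤ 664 − 385 = 279, giving log₂ n ≤ 2.9368 and n ≤ 7.657. The largest whole number is 7.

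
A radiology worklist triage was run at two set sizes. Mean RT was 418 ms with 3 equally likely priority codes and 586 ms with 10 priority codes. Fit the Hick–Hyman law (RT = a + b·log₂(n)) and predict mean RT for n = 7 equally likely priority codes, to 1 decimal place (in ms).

RT is linear in log₂ n, so two points fix the line:
  b = (586 − 418) / (log₂ 10 − log₂ 3) = 168 / (3.3219 − 1.5850) = 96.720 ms/bit
  a = 418 − 96.720 × 1.5850 = 264.702 ms
Then RT(7) = 264.702 + 96.720 × log₂ 7 = 264.702 + 96.720 × 2.8074 ≈ 536.230 ms.

536.2 ms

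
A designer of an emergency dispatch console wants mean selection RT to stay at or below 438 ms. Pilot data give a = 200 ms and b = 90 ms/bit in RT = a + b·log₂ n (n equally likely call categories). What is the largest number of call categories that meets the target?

6

Information budget: (438 − 200)/90 = 2.6444 bits, so n ≤ 2^2.6444 = 6.253 → at most 6.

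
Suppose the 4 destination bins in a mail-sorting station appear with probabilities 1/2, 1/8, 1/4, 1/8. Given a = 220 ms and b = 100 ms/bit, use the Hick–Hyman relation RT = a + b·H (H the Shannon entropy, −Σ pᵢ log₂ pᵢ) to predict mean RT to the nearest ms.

Each term −pᵢ log₂ pᵢ: 0.5·1 + 0.125·3 + 0.25·2 + 0.125·3; summed, H = 1.750 bits.
Mean RT = a + bH = 220 + 100·1.750 = 395.00 ms.

395 ms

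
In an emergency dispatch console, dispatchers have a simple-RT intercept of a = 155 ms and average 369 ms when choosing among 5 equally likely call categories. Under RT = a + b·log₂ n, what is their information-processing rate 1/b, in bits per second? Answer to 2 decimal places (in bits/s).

b = (369 − 155)/log₂ 5 = 214/2.3219 = 92.165 ms per bit = 0.09216 s/bit; the reciprocal is 10.850 bits/s.

10.85 bits/s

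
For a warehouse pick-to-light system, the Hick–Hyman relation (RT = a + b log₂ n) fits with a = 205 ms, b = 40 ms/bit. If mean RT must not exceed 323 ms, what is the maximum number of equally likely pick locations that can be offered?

Set 205 + 40·log₂ n ≤ 323 → log₂ n ≤ (323 − 205)/40 = 2.9500.
So n ≤ 2^2.9500 = 7.727; the largest integer n is 7.

7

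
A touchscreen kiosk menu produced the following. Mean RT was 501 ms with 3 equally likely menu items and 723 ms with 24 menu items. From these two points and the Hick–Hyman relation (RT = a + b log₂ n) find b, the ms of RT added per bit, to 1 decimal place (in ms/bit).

74.0 ms/bit

b = (RT₂ − RT₁)/(log₂ n₂ − log₂ n₁) = (723 − 501)/(4.5850 − 1.5850) = 74.000 ms/bit.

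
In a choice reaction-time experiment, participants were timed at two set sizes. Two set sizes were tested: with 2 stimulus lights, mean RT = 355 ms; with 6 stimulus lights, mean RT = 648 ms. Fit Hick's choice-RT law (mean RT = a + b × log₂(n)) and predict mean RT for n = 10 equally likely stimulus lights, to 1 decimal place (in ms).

784.2 ms

Fit slope and intercept:
  b = (648 − 355) / (log₂ 6 − log₂ 2) = 293 / (2.5850 − 1) = 184.862 ms/bit
  a = 355 − 184.862 × 1 = 170.138 ms
Then RT(10) = 170.138 + 184.862 × log₂ 10 = 170.138 + 184.862 × 3.3219 ≈ 784.237 ms.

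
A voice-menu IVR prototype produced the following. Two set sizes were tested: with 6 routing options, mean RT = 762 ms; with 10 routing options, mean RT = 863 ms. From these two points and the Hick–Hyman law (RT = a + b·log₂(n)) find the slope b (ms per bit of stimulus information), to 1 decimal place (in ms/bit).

The slope on a log₂ axis is (863 − 762) / (3.3219 − 2.5850) = 137.048 ms/bit.

137.0 ms/bit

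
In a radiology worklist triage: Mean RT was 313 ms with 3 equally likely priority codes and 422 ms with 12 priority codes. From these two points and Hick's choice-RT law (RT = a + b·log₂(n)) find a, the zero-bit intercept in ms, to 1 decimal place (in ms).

Slope: b = (422 − 313) / (log₂ 12 − log₂ 3) = 109/2.0000 = 54.500 ms/bit.
a = RT₁ − b·log₂ n₁ = 313 − 54.500 × 1.5850 = 226.620 ms.

226.6 ms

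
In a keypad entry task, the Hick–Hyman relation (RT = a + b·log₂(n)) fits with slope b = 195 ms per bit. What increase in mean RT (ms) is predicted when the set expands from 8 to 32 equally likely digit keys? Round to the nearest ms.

390 ms

The intercept a cancels: ΔRT = b·(log₂ n₂ − log₂ n₁) = b·log₂(n₂/n₁).
log₂(32) − log₂(8) = log₂(32/8) = log₂(4) = 2.
ΔRT = 195 × 2.0000 = 390.000 ms.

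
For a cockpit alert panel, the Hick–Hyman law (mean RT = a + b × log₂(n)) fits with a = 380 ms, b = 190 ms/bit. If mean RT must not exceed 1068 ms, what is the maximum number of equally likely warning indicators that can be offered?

190·log₂ n ≤ 1068 − 380 = 688, giving log₂ n ≤ 3.6211 and n ≤ 12.304. The largest whole number is 12.

12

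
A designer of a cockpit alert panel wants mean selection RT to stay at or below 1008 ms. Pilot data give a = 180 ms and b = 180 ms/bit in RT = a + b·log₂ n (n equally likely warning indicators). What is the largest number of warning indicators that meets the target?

24

180·log₂ n ≤ 1008 − 180 = 828, giving log₂ n ≤ 4.6000 and n ≤ 24.251. The largest whole number is 24.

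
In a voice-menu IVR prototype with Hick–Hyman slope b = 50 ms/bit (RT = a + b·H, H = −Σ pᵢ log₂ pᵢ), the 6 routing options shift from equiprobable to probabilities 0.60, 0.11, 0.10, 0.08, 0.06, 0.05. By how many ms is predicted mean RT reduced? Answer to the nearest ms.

35 ms

Equiprobable entropy H₀ = log₂ 6 = 2.5850 bits.
Skewed entropy H = −Σ pᵢ log₂ pᵢ = 1.8758 bits.
ΔRT = b·(H₀ − H) = 50 × 0.7092 = 35.46 ms.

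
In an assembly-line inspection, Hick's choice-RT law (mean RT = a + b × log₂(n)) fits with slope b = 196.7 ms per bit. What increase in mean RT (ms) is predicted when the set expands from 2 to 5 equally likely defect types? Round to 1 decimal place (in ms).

260.0 ms

Only the slope matters, since a is common to both: ΔRT = b·log₂(n₂/n₁).
log₂(5) − log₂(2) = 2.3219 − 1 = 1.3219.
ΔRT = 196.7 × 1.3219 = 260.023 ms.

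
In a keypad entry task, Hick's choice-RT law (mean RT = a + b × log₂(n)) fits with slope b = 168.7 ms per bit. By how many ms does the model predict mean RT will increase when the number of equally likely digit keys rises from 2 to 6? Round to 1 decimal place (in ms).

267.4 ms

The intercept a cancels: ΔRT = b·(log₂ n₂ − log₂ n₁) = b·log₂(n₂/n₁).
log₂(6) − log₂(2) = 2.5850 − 1 = 1.5850.
ΔRT = 168.7 × 1.5850 = 267.383 ms.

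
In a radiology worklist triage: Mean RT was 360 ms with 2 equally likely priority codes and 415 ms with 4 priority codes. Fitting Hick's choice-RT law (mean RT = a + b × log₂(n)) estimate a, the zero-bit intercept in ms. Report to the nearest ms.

305 ms

The slope on a log₂ axis is (415 − 360) / (2 − 1) = 55 ms/bit.
a = RT₁ − b·log₂ n₁ = 360 − 55 × 1 = 305.000 ms.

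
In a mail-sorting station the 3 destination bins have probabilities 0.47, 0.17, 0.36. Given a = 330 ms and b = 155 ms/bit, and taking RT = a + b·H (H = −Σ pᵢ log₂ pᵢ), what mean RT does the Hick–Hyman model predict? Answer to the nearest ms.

559 ms

H = 0.47·log₂(1/0.47) + 0.17·log₂(1/0.17) + 0.36·log₂(1/0.36) = 1.4772 bits.
RT = 330 + 155 × 1.4772 = 558.96 ms.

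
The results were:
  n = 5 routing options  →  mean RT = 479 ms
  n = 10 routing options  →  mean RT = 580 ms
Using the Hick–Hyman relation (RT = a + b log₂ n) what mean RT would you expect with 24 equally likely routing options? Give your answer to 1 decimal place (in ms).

707.6 ms

Fit slope and intercept:
  b = (580 − 479) / (log₂ 10 − log₂ 5) = 101 / (3.3219 − 2.3219) = 101.000 ms/bit
  a = 479 − 101.000 × 2.3219 = 244.485 ms
Then RT(24) = 244.485 + 101.000 × log₂ 24 = 244.485 + 101.000 × 4.5850 ≈ 707.566 ms.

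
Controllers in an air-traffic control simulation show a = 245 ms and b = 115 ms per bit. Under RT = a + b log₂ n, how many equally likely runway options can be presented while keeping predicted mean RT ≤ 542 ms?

5

Set 245 + 115·log₂ n ≤ 542 → log₂ n ≤ (542 − 245)/115 = 2.5826.
So n ≤ 2^2.5826 = 5.990; the largest integer n is 5.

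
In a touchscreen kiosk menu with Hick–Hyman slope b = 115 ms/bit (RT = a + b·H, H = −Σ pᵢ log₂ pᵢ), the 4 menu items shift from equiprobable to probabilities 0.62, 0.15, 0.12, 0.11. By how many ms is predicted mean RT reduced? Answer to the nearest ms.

The RT saving is b·ΔH. Equiprobable H₀ = log₂(4) = 2.0000 bits; with the given probabilities H = 1.5555 bits.
b·(H₀ − H) = 115 × (2.0000 − 1.5555) = 51.12 ms.

51 ms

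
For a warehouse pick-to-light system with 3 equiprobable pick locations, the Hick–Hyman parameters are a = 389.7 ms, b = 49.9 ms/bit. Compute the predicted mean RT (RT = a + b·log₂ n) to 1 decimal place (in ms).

log₂(3) = 1.5850 bits, so RT = 389.7 + 49.9 × 1.5850 ≈ 468.790 ms.

468.8 ms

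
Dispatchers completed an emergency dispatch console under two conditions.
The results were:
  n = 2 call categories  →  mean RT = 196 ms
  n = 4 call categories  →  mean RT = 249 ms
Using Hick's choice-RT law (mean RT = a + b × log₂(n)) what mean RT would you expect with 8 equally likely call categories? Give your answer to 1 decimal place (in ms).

With log₂ n on the abscissa the relation is linear; from the two conditions:
  b = (249 − 196) / (log₂ 4 − log₂ 2) = 53 / (2 − 1) = 53.000 ms/bit
  a = 196 − 53.000 × 1 = 143.000 ms
Then RT(8) = 143.000 + 53.000 × log₂ 8 = 143.000 + 53.000 × 3 ≈ 302.000 ms.

302.0 ms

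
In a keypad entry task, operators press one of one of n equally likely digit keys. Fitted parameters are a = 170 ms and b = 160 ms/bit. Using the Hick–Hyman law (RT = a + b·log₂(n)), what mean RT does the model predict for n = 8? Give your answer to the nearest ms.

650 ms

log₂(8) = 3 bits, so RT = 170 + 160 × 3 ≈ 650.000 ms.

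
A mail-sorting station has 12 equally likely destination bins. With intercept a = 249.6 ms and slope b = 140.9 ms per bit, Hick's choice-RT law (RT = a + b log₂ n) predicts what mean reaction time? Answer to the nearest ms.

755 ms

log₂(12) = 3.5850 bits, so RT = 249.6 + 140.9 × 3.5850 ≈ 754.721 ms.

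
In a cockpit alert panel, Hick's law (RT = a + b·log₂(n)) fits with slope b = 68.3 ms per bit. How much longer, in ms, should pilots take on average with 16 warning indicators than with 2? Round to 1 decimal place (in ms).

204.9 ms

The intercept a cancels: ΔRT = b·(log₂ n₂ − log₂ n₁) = b·log₂(n₂/n₁).
log₂(16) − log₂(2) = log₂(16/2) = log₂(8) = 3.
ΔRT = 68.3 × 3.0000 = 204.900 ms.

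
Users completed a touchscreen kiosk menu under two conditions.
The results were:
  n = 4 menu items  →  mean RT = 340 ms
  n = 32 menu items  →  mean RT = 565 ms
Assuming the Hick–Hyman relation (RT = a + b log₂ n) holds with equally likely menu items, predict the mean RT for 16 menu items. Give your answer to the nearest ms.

490 ms

RT is linear in log₂ n, so two points fix the line:
  b = (565 − 340) / (log₂ 32 − log₂ 4) = 225 / (5 − 2) = 75 ms/bit
  a = 340 − 75 × 2 = 190 ms
Then RT(16) = 190 + 75 × log₂ 16 = 190 + 75 × 4 ≈ 490.000 ms.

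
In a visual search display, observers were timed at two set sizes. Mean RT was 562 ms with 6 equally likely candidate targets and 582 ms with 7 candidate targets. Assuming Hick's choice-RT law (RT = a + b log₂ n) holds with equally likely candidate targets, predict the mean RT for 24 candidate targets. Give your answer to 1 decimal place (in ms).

Fit slope and intercept:
  b = (582 − 562) / (log₂ 7 − log₂ 6) = 20 / (2.8074 − 2.5850) = 89.931 ms/bit
  a = 562 − 89.931 × 2.5850 = 329.531 ms
Then RT(24) = 329.531 + 89.931 × log₂ 24 = 329.531 + 89.931 × 4.5850 ≈ 741.862 ms.

741.9 ms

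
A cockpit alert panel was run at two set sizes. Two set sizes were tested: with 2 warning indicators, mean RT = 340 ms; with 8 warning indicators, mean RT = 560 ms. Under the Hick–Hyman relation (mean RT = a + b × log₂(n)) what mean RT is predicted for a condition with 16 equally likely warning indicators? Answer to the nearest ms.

670 ms

Solve the two-equation system in a and b:
  b = (560 − 340) / (log₂ 8 − log₂ 2) = 220 / (3 − 1) = 110 ms/bit
  a = 340 − 110 × 1 = 230 ms
Then RT(16) = 230 + 110 × log₂ 16 = 230 + 110 × 4 ≈ 670.000 ms.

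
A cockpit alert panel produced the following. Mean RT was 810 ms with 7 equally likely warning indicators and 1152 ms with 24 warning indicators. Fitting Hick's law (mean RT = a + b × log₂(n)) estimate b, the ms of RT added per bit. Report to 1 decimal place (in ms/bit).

Slope: b = (1152 − 810) / (log₂ 24 − log₂ 7) = 342/1.7776 = 192.393 ms/bit.

192.4 ms/bit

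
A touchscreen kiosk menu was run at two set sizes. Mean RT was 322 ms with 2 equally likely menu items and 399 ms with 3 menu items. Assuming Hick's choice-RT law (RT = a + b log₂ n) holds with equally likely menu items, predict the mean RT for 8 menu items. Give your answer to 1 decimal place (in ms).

585.3 ms

With log₂ n on the abscissa the relation is linear; from the two conditions:
  b = (399 − 322) / (log₂ 3 − log₂ 2) = 77 / (1.5850 − 1) = 131.632 ms/bit
  a = 322 − 131.632 × 1 = 190.368 ms
Then RT(8) = 190.368 + 131.632 × log₂ 8 = 190.368 + 131.632 × 3 ≈ 585.265 ms.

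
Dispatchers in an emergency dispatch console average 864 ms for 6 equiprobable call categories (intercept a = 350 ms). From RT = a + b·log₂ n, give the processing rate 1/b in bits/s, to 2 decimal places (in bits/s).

5.03 bits/s

b = (864 − 350)/log₂ 6 = 514/2.5850 = 198.842 ms per bit = 0.19884 s/bit; the reciprocal is 5.029 bits/s.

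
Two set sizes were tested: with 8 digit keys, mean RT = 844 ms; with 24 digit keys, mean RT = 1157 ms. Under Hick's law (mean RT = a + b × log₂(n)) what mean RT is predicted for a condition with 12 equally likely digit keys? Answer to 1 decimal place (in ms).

959.5 ms

With log₂ n on the abscissa the relation is linear; from the two conditions:
  b = (1157 − 844) / (log₂ 24 − log₂ 8) = 313 / (4.5850 − 3) = 197.481 ms/bit
  a = 844 − 197.481 × 3 = 251.557 ms
Then RT(12) = 251.557 + 197.481 × log₂ 12 = 251.557 + 197.481 × 3.5850 ≈ 959.519 ms.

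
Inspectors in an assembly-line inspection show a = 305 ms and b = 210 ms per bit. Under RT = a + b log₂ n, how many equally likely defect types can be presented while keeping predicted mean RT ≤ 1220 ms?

Set 305 + 210·log₂ n ≤ 1220 → log₂ n ≤ (1220 − 305)/210 = 4.3571.
So n ≤ 2^4.3571 = 20.494; the largest integer n is 20.

20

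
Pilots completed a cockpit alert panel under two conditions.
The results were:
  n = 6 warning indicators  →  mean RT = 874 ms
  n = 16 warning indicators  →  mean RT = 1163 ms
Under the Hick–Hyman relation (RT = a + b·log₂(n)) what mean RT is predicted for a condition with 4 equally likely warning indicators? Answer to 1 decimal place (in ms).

754.5 ms

With log₂ n on the abscissa the relation is linear; from the two conditions:
  b = (1163 − 874) / (log₂ 16 − log₂ 6) = 289 / (4 − 2.5850) = 204.235 ms/bit
  a = 874 − 204.235 × 2.5850 = 346.061 ms
Then RT(4) = 346.061 + 204.235 × log₂ 4 = 346.061 + 204.235 × 2 ≈ 754.530 ms.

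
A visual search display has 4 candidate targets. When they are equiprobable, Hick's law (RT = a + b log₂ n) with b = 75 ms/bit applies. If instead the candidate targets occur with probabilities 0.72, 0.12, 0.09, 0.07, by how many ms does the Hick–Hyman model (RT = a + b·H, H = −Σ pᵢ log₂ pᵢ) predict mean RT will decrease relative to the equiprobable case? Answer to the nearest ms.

53 ms

The RT saving is b·ΔH. Equiprobable H₀ = log₂(4) = 2.0000 bits; with the given probabilities H = 1.2895 bits.
b·(H₀ − H) = 75 × (2.0000 − 1.2895) = 53.29 ms.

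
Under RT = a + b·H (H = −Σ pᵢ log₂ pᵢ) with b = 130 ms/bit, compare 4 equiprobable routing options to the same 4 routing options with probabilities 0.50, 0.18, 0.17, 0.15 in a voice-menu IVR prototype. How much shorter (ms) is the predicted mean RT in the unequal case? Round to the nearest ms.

Equiprobable entropy H₀ = log₂ 4 = 2.0000 bits.
Skewed entropy H = −Σ pᵢ log₂ pᵢ = 1.7904 bits.
ΔRT = b·(H₀ − H) = 130 × 0.2096 = 27.24 ms.

27 ms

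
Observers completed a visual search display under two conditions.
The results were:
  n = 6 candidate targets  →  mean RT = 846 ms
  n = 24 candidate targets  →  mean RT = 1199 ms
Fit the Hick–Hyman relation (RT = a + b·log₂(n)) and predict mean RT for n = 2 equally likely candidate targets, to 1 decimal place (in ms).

566.3 ms

With log₂ n on the abscissa the relation is linear; from the two conditions:
  b = (1199 − 846) / (log₂ 24 − log₂ 6) = 353 / (4.5850 − 2.5850) = 176.500 ms/bit
  a = 846 − 176.500 × 2.5850 = 389.754 ms
Then RT(2) = 389.754 + 176.500 × log₂ 2 = 389.754 + 176.500 × 1 ≈ 566.254 ms.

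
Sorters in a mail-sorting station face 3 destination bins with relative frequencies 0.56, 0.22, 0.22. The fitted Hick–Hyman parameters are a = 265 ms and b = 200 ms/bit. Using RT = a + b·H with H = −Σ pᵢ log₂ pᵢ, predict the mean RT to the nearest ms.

Entropy contributions −pᵢ log₂ pᵢ: 0.4684, 0.4806, 0.4806; sum H = 1.4296 bits.
RT = a + bH = 265 + 200·1.4296 = 550.92 ms.

551 ms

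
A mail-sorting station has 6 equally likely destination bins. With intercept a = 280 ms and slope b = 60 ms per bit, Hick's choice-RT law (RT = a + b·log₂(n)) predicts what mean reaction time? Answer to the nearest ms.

435 ms

log₂(6) = 2.5850 bits, so RT = 280 + 60 × 2.5850 ≈ 435.098 ms.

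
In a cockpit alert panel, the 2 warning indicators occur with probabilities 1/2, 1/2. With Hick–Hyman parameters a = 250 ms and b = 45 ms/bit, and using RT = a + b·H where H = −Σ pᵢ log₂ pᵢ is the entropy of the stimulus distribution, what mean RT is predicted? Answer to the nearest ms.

295 ms

Each term −pᵢ log₂ pᵢ: 0.5·1 + 0.5·1; summed, H = 1.000 bits.
Mean RT = a + bH = 250 + 45·1.000 = 295.00 ms.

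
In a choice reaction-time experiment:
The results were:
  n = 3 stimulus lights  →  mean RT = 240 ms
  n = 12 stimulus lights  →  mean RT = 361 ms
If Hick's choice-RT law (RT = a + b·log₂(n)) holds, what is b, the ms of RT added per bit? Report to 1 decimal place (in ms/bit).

The slope on a log₂ axis is (361 − 240) / (3.5850 − 1.5850) = 60.500 ms/bit.

60.5 ms/bit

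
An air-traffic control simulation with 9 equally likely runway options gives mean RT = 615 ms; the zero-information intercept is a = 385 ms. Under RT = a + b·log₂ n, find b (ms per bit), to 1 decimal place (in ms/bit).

72.6 ms/bit

9 alternatives carry log₂ 9 = 3.1699 bits; the choice cost is 615 − 385 = 230 ms, so b = 230/3.1699 = 72.557 ms/bit.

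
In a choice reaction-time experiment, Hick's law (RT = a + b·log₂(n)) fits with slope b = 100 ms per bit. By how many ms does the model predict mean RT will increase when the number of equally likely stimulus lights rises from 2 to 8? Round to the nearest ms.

200 ms

Only the slope matters, since a is common to both: ΔRT = b·log₂(n₂/n₁).
log₂(8) − log₂(2) = log₂(8/2) = log₂(4) = 2.
ΔRT = 100 × 2.0000 = 200.000 ms.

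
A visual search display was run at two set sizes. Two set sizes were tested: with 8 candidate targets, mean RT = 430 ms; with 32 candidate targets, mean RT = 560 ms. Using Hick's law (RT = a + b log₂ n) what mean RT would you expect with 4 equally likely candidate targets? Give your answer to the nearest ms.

RT is linear in log₂ n, so two points fix the line:
  b = (560 − 430) / (log₂ 32 − log₂ 8) = 130 / (5 − 3) = 65 ms/bit
  a = 430 − 65 × 3 = 235 ms
Then RT(4) = 235 + 65 × log₂ 4 = 235 + 65 × 2 ≈ 365.000 ms.

365 ms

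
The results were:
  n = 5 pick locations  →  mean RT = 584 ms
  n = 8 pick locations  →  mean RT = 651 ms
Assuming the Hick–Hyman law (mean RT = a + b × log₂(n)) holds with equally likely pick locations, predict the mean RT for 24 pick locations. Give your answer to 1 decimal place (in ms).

807.6 ms

With log₂ n on the abscissa the relation is linear; from the two conditions:
  b = (651 − 584) / (log₂ 8 − log₂ 5) = 67 / (3 − 2.3219) = 98.810 ms/bit
  a = 584 − 98.810 × 2.3219 = 354.571 ms
Then RT(24) = 354.571 + 98.810 × log₂ 24 = 354.571 + 98.810 × 4.5850 ≈ 807.609 ms.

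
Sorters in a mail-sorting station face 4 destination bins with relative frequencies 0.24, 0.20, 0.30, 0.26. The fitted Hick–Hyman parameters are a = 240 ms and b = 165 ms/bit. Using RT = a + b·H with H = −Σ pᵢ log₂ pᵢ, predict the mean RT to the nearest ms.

568 ms

H = 0.24·log₂(1/0.24) + 0.20·log₂(1/0.20) + 0.30·log₂(1/0.30) + 0.26·log₂(1/0.26) = 1.9849 bits.
RT = 240 + 165 × 1.9849 = 567.51 ms.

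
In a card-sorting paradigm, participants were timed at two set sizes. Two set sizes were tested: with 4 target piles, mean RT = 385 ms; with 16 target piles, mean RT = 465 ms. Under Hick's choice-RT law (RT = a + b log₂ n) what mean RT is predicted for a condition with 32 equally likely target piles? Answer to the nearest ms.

505 ms

With log₂ n on the abscissa the relation is linear; from the two conditions:
  b = (465 − 385) / (log₂ 16 − log₂ 4) = 80 / (4 − 2) = 40 ms/bit
  a = 385 − 40 × 2 = 305 ms
Then RT(32) = 305 + 40 × log₂ 32 = 305 + 40 × 5 ≈ 505.000 ms.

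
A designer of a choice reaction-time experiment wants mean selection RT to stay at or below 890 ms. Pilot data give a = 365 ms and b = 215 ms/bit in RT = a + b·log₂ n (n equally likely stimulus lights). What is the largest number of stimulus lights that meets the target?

5

Set 365 + 215·log₂ n ≤ 890 → log₂ n ≤ (890 − 365)/215 = 2.4419.
So n ≤ 2^2.4419 = 5.433; the largest integer n is 5.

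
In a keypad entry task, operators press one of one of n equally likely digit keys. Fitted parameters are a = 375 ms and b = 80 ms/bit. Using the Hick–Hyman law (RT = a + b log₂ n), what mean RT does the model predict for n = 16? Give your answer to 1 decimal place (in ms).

log₂(16) = 4 bits, so RT = 375 + 80 × 4 ≈ 695.000 ms.

695.0 ms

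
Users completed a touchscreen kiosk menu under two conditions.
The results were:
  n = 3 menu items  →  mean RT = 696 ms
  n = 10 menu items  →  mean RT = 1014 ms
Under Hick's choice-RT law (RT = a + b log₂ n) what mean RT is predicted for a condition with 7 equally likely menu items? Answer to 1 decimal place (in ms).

Solve the two-equation system in a and b:
  b = (1014 − 696) / (log₂ 10 − log₂ 3) = 318 / (3.3219 − 1.5850) = 183.078 ms/bit
  a = 696 − 183.078 × 1.5850 = 405.828 ms
Then RT(7) = 405.828 + 183.078 × log₂ 7 = 405.828 + 183.078 × 2.8074 ≈ 919.793 ms.

919.8 ms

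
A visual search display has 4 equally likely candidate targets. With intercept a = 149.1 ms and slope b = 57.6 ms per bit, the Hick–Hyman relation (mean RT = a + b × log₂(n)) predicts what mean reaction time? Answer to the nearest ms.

264 ms

log₂(4) = 2 bits, so RT = 149.1 + 57.6 × 2 ≈ 264.300 ms.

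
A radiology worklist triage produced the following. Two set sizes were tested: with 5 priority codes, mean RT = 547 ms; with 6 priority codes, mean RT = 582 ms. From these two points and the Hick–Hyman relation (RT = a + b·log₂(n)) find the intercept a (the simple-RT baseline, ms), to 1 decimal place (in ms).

238.0 ms

Slope: b = (582 − 547) / (log₂ 6 − log₂ 5) = 35/0.2630 = 133.062 ms/bit.
Intercept: a = 547 − 133.062·log₂(5) = 238.039 ms.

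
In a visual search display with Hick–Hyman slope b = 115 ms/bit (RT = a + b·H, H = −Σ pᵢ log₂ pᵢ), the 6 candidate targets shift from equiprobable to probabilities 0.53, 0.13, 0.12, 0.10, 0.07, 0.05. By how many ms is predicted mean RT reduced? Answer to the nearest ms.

61 ms

Equiprobable entropy H₀ = log₂ 6 = 2.5850 bits.
Skewed entropy H = −Σ pᵢ log₂ pᵢ = 2.0520 bits.
ΔRT = b·(H₀ − H) = 115 × 0.5330 = 61.29 ms.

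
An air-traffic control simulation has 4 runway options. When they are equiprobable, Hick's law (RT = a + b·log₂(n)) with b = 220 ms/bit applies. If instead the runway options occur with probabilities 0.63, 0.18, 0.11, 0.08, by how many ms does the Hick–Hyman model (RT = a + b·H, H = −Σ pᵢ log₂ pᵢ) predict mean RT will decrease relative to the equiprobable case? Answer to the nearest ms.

108 ms

The RT saving is b·ΔH. Equiprobable H₀ = log₂(4) = 2.0000 bits; with the given probabilities H = 1.5070 bits.
b·(H₀ − H) = 220 × (2.0000 − 1.5070) = 108.45 ms.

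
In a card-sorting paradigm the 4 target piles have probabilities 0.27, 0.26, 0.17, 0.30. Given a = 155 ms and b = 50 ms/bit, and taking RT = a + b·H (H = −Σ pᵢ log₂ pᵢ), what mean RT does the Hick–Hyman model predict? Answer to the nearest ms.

254 ms

Entropy contributions −pᵢ log₂ pᵢ: 0.5100, 0.5053, 0.4346, 0.5211; sum H = 1.9710 bits.
RT = a + bH = 155 + 50·1.9710 = 253.55 ms.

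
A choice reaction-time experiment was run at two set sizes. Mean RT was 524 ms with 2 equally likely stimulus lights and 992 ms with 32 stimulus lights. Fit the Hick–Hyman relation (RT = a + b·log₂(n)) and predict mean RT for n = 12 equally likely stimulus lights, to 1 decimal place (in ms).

826.4 ms

Fit slope and intercept:
  b = (992 − 524) / (log₂ 32 − log₂ 2) = 468 / (5 − 1) = 117.000 ms/bit
  a = 524 − 117.000 × 1 = 407.000 ms
Then RT(12) = 407.000 + 117.000 × log₂ 12 = 407.000 + 117.000 × 3.5850 ≈ 826.441 ms.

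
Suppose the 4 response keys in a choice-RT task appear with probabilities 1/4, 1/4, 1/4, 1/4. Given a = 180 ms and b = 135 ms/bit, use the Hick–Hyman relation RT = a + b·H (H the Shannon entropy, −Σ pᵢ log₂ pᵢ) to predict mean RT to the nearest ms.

H = −Σ pᵢ log₂ pᵢ = 0.25·2 + 0.25·2 + 0.25·2 + 0.25·2 = 2.000 bits.
RT = 180 + 135 × 2.000 = 450.00 ms.

450 ms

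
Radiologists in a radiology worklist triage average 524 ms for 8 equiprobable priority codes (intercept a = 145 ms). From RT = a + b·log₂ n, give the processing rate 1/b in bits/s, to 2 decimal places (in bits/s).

b = (524 − 145)/log₂ 8 = 379/3 = 126.333 ms per bit = 0.12633 s/bit; the reciprocal is 7.916 bits/s.

7.92 bits/s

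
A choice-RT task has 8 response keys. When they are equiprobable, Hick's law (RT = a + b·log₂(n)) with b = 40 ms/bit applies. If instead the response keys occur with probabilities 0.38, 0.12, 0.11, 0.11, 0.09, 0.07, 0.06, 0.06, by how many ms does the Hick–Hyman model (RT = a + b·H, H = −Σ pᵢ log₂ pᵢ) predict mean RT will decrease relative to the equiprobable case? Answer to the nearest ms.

Equiprobable entropy H₀ = log₂ 8 = 3.0000 bits.
Skewed entropy H = −Σ pᵢ log₂ pᵢ = 2.6664 bits.
ΔRT = b·(H₀ − H) = 40 × 0.3336 = 13.35 ms.

13 ms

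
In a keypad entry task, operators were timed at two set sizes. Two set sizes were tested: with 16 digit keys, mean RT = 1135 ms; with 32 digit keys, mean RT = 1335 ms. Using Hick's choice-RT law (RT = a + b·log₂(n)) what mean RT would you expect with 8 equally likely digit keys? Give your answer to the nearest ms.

RT is linear in log₂ n, so two points fix the line:
  b = (1335 − 1135) / (log₂ 32 − log₂ 16) = 200 / (5 − 4) = 200 ms/bit
  a = 1135 − 200 × 4 = 335 ms
Then RT(8) = 335 + 200 × log₂ 8 = 335 + 200 × 3 ≈ 935.000 ms.

935 ms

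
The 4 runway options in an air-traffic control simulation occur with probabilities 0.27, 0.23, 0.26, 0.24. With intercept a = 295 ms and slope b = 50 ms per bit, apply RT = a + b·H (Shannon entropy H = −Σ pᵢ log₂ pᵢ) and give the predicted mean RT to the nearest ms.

395 ms

H = 0.27·log₂(1/0.27) + 0.23·log₂(1/0.23) + 0.26·log₂(1/0.26) + 0.24·log₂(1/0.24) = 1.9971 bits.
RT = 295 + 50 × 1.9971 = 394.86 ms.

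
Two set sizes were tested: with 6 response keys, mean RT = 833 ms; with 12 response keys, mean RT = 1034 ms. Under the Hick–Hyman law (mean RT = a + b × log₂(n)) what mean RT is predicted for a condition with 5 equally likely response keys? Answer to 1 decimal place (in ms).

Fit slope and intercept:
  b = (1034 − 833) / (log₂ 12 − log₂ 6) = 201 / (3.5850 − 2.5850) = 201.000 ms/bit
  a = 833 − 201.000 × 2.5850 = 313.423 ms
Then RT(5) = 313.423 + 201.000 × log₂ 5 = 313.423 + 201.000 × 2.3219 ≈ 780.130 ms.

780.1 ms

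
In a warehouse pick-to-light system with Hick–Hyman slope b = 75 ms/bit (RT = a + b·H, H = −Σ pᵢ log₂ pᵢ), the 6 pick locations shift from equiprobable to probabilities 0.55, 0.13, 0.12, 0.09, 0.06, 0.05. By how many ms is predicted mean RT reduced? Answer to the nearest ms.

44 ms

The RT saving is b·ΔH. Equiprobable H₀ = log₂(6) = 2.5850 bits; with the given probabilities H = 1.9964 bits.
b·(H₀ − H) = 75 × (2.5850 − 1.9964) = 44.14 ms.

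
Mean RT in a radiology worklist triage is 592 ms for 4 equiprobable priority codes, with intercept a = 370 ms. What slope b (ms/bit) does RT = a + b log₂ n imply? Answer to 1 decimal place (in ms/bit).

b = (592 − 370) / log₂(4) = 222 / 2 = 111.000 ms/bit.

111.0 ms/bit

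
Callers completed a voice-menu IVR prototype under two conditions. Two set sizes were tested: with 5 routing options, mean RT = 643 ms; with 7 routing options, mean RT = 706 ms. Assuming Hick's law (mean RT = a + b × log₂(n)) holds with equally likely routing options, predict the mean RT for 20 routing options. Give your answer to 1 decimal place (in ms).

Fit slope and intercept:
  b = (706 − 643) / (log₂ 7 − log₂ 5) = 63 / (2.8074 − 2.3219) = 129.783 ms/bit
  a = 643 − 129.783 × 2.3219 = 341.654 ms
Then RT(20) = 341.654 + 129.783 × log₂ 20 = 341.654 + 129.783 × 4.3219 ≈ 902.565 ms.

902.6 ms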